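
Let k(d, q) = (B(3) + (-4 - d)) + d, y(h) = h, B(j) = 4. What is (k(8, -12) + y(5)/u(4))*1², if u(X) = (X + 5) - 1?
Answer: 5/8 ≈ 0.62500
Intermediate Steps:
u(X) = 4 + X (u(X) = (5 + X) - 1 = 4 + X)
k(d, q) = 0 (k(d, q) = (4 + (-4 - d)) + d = -d + d = 0)
(k(8, -12) + y(5)/u(4))*1² = (0 + 5/(4 + 4))*1² = (0 + 5/8)*1 = (5/8)*1 = 5/8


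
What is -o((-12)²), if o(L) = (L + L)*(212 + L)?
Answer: -102528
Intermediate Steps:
o(L) = 2*L*(212 + L) (o(L) = (2*L)*(212 + L) = 2*L*(212 + L))
-o((-12)²) = -2*(-12)²*(212 + (-12)²) = -2*144*(212 + 144) = -2*144*356 = -1*102528 = -102528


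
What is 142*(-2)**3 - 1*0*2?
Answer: -1136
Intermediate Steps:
142*(-2)**3 - 1*0*2 = 142*(-8) + 0*2 = -1136 + 0 = -1136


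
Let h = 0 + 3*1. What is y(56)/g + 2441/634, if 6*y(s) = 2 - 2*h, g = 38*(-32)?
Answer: 2226509/578208 ≈ 3.8507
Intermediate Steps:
g = -1216
h = 3 (h = 0 + 3 = 3)
y(s) = -⅔ (y(s) = (2 - 2*3)/6 = (2 - 6)/6 = (⅙)*(-4) = -⅔)
y(56)/g + 2441/634 = -⅔/(-1216) + 2441/634 = -⅔*(-1/1216) + 2441*(1/634) = 1/1824 + 2441/634 = 2226509/578208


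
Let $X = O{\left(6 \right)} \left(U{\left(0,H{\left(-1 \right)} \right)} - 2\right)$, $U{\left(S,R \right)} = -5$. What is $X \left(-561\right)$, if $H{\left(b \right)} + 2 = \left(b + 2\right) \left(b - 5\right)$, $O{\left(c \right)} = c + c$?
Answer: $47124$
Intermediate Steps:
$O{\left(c \right)} = 2 c$
$H{\left(b \right)} = -2 + \left(-5 + b\right) \left(2 + b\right)$ ($H{\left(b \right)} = -2 + \left(b + 2\right) \left(b - 5\right) = -2 + \left(2 + b\right) \left(-5 + b\right) = -2 + \left(-5 + b\right) \left(2 + b\right)$)
$X = -84$ ($X = 2 \cdot 6 \left(-5 - 2\right) = 12 \left(-7\right) = -84$)
$X \left(-561\right) = \left(-84\right) \left(-561\right) = 47124$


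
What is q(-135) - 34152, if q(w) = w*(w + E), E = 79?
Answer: -26592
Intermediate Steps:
q(w) = w*(79 + w) (q(w) = w*(w + 79) = w*(79 + w))
q(-135) - 34152 = -135*(79 - 135) - 34152 = -135*(-56) - 34152 = 7560 - 34152 = -26592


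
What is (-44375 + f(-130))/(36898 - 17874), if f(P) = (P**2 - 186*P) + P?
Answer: -3425/19024 ≈ -0.18004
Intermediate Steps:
f(P) = P**2 - 185*P
(-44375 + f(-130))/(36898 - 17874) = (-44375 - 130*(-185 - 130))/(36898 - 17874) = (-44375 - 130*(-315))/19024 = (-44375 + 40950)*(1/19024) = -3425*1/19024 = -3425/19024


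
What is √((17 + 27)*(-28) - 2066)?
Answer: I*√3298 ≈ 57.428*I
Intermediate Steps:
√((17 + 27)*(-28) - 2066) = √(44*(-28) - 2066) = √(-1232 - 2066) = √(-3298) = I*√3298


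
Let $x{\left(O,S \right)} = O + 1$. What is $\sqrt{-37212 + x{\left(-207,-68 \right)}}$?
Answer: $i \sqrt{37418} \approx 193.44 i$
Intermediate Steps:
$x{\left(O,S \right)} = 1 + O$
$\sqrt{-37212 + x{\left(-207,-68 \right)}} = \sqrt{-37212 + \left(1 - 207\right)} = \sqrt{-37212 - 206} = \sqrt{-37418} = i \sqrt{37418}$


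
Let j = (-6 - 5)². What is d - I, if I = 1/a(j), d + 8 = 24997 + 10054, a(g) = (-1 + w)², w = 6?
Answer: 876074/25 ≈ 35043.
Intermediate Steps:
j = 121 (j = (-11)² = 121)
a(g) = 25 (a(g) = (-1 + 6)² = 5² = 25)
d = 35043 (d = -8 + (24997 + 10054) = -8 + 35051 = 35043)
I = 1/25 ≈ 0.040000
d - I = 35043 - 1*1/25 = 35043 - 1/25 = 876074/25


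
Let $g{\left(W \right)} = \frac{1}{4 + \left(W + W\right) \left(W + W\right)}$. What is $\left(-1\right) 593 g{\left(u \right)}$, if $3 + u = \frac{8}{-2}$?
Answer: $- \frac{593}{200} \approx -2.965$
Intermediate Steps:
$u = -7$ ($u = -3 + \frac{8}{-2} = -3 + 8 \left(- \frac{1}{2}\right) = -3 - 4 = -7$)
$g{\left(W \right)} = \frac{1}{4 + 4 W^{2}}$ ($g{\left(W \right)} = \frac{1}{4 + 2 W 2 W} = \frac{1}{4 + 4 W^{2}}$)
$\left(-1\right) 593 g{\left(u \right)} = \left(-1\right) 593 \frac{1}{4 \left(1 + \left(-7\right)^{2}\right)} = - 593 \frac{1}{4 \left(1 + 49\right)} = - 593 \frac{1}{4 \cdot 50} = - 593 \cdot \frac{1}{4} \cdot \frac{1}{50} = \left(-593\right) \frac{1}{200} = - \frac{593}{200}$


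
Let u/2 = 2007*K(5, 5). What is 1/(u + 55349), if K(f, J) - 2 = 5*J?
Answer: 1/163727 ≈ 6.1077e-6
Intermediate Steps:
K(f, J) = 2 + 5*J
u = 108378 (u = 2*(2007*(2 + 5*5)) = 2*(2007*(2 + 25)) = 2*(2007*27) = 2*54189 = 108378)
1/(u + 55349) = 1/(108378 + 55349) = 1/163727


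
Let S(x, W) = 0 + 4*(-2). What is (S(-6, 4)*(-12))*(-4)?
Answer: -384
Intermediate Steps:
S(x, W) = -8 (S(x, W) = 0 - 8 = -8)
(S(-6, 4)*(-12))*(-4) = -8*(-12)*(-4) = 96*(-4) = -384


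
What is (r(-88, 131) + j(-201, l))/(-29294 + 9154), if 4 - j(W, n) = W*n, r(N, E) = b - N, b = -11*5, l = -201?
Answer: 10091/5035 ≈ 2.0042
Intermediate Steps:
b = -55
r(N, E) = -55 - N
j(W, n) = 4 - W*n
(r(-88, 131) + j(-201, l))/(-29294 + 9154) = ((-55 - 1*(-88)) + (4 - 1*(-201)*(-201)))/(-29294 + 9154) = ((-55 + 88) + (4 - 40401))/(-20140) = (33 - 40397)*(-1/20140) = -40364*(-1/20140) = 10091/5035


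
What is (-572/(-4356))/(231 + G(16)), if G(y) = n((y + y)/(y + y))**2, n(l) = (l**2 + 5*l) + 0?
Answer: 13/26433 ≈ 0.00049181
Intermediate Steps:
n(l) = l**2 + 5*l
G(y) = 36 (G(y) = (((y + y)/(y + y))*(5 + (y + y)/(y + y)))**2 = (((2*y)/((2*y)))*(5 + (2*y)/((2*y))))**2 = (((2*y)*(1/(2*y)))*(5 + (2*y)*(1/(2*y))))**2 = (1*(5 + 1))**2 = (1*6)**2 = 6**2 = 36)
(-572/(-4356))/(231 + G(16)) = (-572/(-4356))/(231 + 36) = (-572*(-1/4356))/267 = (1/267)*(13/99) = 13/26433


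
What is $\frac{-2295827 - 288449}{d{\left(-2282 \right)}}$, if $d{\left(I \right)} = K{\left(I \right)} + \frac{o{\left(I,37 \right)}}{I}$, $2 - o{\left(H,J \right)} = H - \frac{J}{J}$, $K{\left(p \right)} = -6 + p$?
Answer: $\frac{5897317832}{5223501} \approx 1129.0$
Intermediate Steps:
$o{\left(H,J \right)} = 3 - H$ ($o{\left(H,J \right)} = 2 - \left(H - \frac{J}{J}\right) = 2 - \left(H - 1\right) = 2 - \left(-1 + H\right) = 3 - H$)
$d{\left(I \right)} = -6 + I + \frac{3 - I}{I}$ ($d{\left(I \right)} = \left(-6 + I\right) + \frac{3 - I}{I} = -6 + I + \frac{3 - I}{I}$)
$\frac{-2295827 - 288449}{d{\left(-2282 \right)}} = \frac{-2295827 - 288449}{-7 - 2282 + \frac{3}{-2282}} = \frac{-2295827 - 288449}{-7 - 2282 + 3 \left(- \frac{1}{2282}\right)} = - \frac{2584276}{-7 - 2282 - \frac{3}{2282}} = - \frac{2584276}{- \frac{5223501}{2282}} = \left(-2584276\right) \left(- \frac{2282}{5223501}\right) = \frac{5897317832}{5223501}$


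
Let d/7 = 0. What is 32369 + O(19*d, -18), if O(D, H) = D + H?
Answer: 32351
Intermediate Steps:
d = 0 (d = 7*0 = 0)
32369 + O(19*d, -18) = 32369 + (19*0 - 18) = 32369 + (0 - 18) = 32369 - 18 = 32351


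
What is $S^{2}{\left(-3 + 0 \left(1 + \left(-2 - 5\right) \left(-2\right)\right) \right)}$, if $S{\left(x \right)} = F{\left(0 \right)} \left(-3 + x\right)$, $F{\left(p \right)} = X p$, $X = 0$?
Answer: $0$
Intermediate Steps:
$F{\left(p \right)} = 0$ ($F{\left(p \right)} = 0 p = 0$)
$S{\left(x \right)} = 0$ ($S{\left(x \right)} = 0 \left(-3 + x\right) = 0$)
$S^{2}{\left(-3 + 0 \left(1 + \left(-2 - 5\right) \left(-2\right)\right) \right)} = 0^{2} = 0$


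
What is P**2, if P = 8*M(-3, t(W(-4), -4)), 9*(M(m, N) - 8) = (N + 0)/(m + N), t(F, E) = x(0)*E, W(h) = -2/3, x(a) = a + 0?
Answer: 4096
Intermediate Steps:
x(a) = a
W(h) = -2/3 (W(h) = -2*1/3 = -2/3)
t(F, E) = 0 (t(F, E) = 0*E = 0)
M(m, N) = 8 + N/(9*(N + m)) (M(m, N) = 8 + ((N + 0)/(m + N))/9 = 8 + (N/(N + m))/9 = 8 + N/(9*(N + m)))
P = 64 (P = 8*((8*(-3) + (73/9)*0)/(0 - 3)) = 8*((-24 + 0)/(-3)) = 8*(-1/3*(-24)) = 8*8 = 64)
P**2 = 64**2 = 4096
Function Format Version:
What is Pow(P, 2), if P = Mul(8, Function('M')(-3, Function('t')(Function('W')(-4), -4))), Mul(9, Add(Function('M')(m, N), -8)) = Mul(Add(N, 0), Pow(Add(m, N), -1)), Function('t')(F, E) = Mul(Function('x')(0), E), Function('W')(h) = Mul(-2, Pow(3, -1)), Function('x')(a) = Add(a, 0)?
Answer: 4096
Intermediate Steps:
Function('x')(a) = a
Function('W')(h) = Rational(-2, 3) (Function('W')(h) = Mul(-2, Rational(1, 3)) = Rational(-2, 3))
Function('t')(F, E) = 0 (Function('t')(F, E) = Mul(0, E) = 0)
Function('M')(m, N) = Add(8, Mul(Rational(1, 9), N, Pow(Add(N, m), -1))) (Function('M')(m, N) = Add(8, Mul(Rational(1, 9), Mul(Add(N, 0), Pow(Add(m, N), -1)))) = Add(8, Mul(Rational(1, 9), Mul(N, Pow(Add(N, m), -1)))) = Add(8, Mul(Rational(1, 9), N, Pow(Add(N, m), -1))))
P = 64 (P = Mul(8, Mul(Pow(Add(0, -3), -1), Add(Mul(8, -3), Mul(Rational(73, 9), 0)))) = Mul(8, Mul(Pow(-3, -1), Add(-24, 0))) = Mul(8, Mul(Rational(-1, 3), -24)) = Mul(8, 8) = 64)
Pow(P, 2) = Pow(64, 2) = 4096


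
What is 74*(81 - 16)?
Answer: 4810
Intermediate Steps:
74*(81 - 16) = 74*65 = 4810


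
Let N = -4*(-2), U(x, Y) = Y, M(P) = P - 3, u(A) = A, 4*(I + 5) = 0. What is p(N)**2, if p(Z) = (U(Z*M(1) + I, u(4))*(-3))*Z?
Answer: 9216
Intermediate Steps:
I = -5 (I = -5 + (1/4)*0 = -5 + 0 = -5)
M(P) = -3 + P
N = 8
p(Z) = -12*Z (p(Z) = (4*(-3))*Z = -12*Z)
p(N)**2 = (-12*8)**2 = (-96)**2 = 9216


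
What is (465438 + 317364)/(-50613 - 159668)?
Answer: -782802/210281 ≈ -3.7226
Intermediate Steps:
(465438 + 317364)/(-50613 - 159668) = 782802/(-210281) = 782802*(-1/210281) = -782802/210281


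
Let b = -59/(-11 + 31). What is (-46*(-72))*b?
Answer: -48852/5 ≈ -9770.4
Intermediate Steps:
b = -59/20 ≈ -2.9500
(-46*(-72))*b = -46*(-72)*(-59/20) = 3312*(-59/20) = -48852/5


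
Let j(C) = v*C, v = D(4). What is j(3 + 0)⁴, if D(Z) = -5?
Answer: 50625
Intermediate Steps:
v = -5
j(C) = -5*C
j(3 + 0)⁴ = (-5*(3 + 0))⁴ = (-5*3)⁴ = (-15)⁴ = 50625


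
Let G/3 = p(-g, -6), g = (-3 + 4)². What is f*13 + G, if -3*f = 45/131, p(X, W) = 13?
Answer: 4914/131 ≈ 37.511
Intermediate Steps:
g = 1 (g = 1² = 1)
G = 39 (G = 3*13 = 39)
f = -15/131 ≈ -0.11450
f*13 + G = -15/131*13 + 39 = -195/131 + 39 = 4914/131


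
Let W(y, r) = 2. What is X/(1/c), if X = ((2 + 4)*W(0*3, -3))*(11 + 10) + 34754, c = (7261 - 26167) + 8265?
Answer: -372498846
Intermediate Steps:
c = -10641 (c = -18906 + 8265 = -10641)
X = 35006 (X = ((2 + 4)*2)*(11 + 10) + 34754 = (6*2)*21 + 34754 = 12*21 + 34754 = 252 + 34754 = 35006)
X/(1/c) = 35006/(1/(-10641)) = 35006/(-1/10641) = 35006*(-10641) = -372498846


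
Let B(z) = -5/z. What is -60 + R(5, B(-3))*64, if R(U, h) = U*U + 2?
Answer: 1668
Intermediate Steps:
R(U, h) = 2 + U² (R(U, h) = U² + 2 = 2 + U²)
-60 + R(5, B(-3))*64 = -60 + (2 + 5²)*64 = -60 + (2 + 25)*64 = -60 + 27*64 = -60 + 1728 = 1668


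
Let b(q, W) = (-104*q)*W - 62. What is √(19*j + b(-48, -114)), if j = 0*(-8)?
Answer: 5*I*√22766 ≈ 754.42*I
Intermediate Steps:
j = 0
b(q, W) = -62 - 104*W*q (b(q, W) = -104*W*q - 62 = -62 - 104*W*q)
√(19*j + b(-48, -114)) = √(19*0 + (-62 - 104*(-114)*(-48))) = √(0 + (-62 - 569088)) = √(0 - 569150) = √(-569150) = 5*I*√22766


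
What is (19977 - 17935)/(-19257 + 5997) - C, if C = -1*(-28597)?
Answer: -189599131/6630 ≈ -28597.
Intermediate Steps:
C = 28597
(19977 - 17935)/(-19257 + 5997) - C = (19977 - 17935)/(-19257 + 5997) - 1*28597 = 2042/(-13260) - 28597 = 2042*(-1/13260) - 28597 = -1021/6630 - 28597 = -189599131/6630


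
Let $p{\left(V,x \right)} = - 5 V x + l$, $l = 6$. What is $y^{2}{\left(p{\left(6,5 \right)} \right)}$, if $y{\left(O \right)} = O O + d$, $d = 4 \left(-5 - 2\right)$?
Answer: $428821264$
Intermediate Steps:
$d = -28$ ($d = 4 \left(-7\right) = -28$)
$p{\left(V,x \right)} = 6 - 5 V x$ ($p{\left(V,x \right)} = - 5 V x + 6 = 6 - 5 V x$)
$y{\left(O \right)} = -28 + O^{2}$ ($y{\left(O \right)} = O O - 28 = O^{2} - 28 = -28 + O^{2}$)
$y^{2}{\left(p{\left(6,5 \right)} \right)} = \left(-28 + \left(6 - 30 \cdot 5\right)^{2}\right)^{2} = \left(-28 + \left(6 - 150\right)^{2}\right)^{2} = \left(-28 + \left(-144\right)^{2}\right)^{2} = \left(-28 + 20736\right)^{2} = 20708^{2} = 428821264$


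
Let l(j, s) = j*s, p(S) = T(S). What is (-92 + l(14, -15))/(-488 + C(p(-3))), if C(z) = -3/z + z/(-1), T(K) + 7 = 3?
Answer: 1208/1933 ≈ 0.62494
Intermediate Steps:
T(K) = -4 (T(K) = -7 + 3 = -4)
p(S) = -4
C(z) = -z - 3/z (C(z) = -3/z + z*(-1) = -3/z - z = -z - 3/z)
(-92 + l(14, -15))/(-488 + C(p(-3))) = (-92 + 14*(-15))/(-488 + (-1*(-4) - 3/(-4))) = (-92 - 210)/(-488 + (4 - 3*(-¼))) = -302/(-488 + (4 + ¾)) = -302/(-488 + 19/4) = -302/(-1933/4) = -302*(-4/1933) = 1208/1933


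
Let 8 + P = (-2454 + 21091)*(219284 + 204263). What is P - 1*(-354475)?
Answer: 7893999906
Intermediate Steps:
P = 7893645431 (P = -8 + (-2454 + 21091)*(219284 + 204263) = -8 + 18637*423547 = -8 + 7893645439 = 7893645431)
P - 1*(-354475) = 7893645431 - 1*(-354475) = 7893645431 + 354475 = 7893999906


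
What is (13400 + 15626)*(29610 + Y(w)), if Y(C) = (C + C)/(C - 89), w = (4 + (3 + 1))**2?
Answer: 21482781172/25 ≈ 8.5931e+8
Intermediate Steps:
w = 64 (w = (4 + 4)**2 = 8**2 = 64)
Y(C) = 2*C/(-89 + C) (Y(C) = (2*C)/(-89 + C) = 2*C/(-89 + C))
(13400 + 15626)*(29610 + Y(w)) = (13400 + 15626)*(29610 + 2*64/(-89 + 64)) = 29026*(29610 + 2*64/(-25)) = 29026*(29610 + 2*64*(-1/25)) = 29026*(29610 - 128/25) = 29026*(740122/25) = 21482781172/25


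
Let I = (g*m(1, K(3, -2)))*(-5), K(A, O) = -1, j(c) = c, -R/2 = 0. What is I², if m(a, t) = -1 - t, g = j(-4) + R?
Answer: 0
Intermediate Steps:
R = 0 (R = -2*0 = 0)
g = -4 (g = -4 + 0 = -4)
I = 0 (I = -4*(-1 - 1*(-1))*(-5) = -4*(-1 + 1)*(-5) = -4*0*(-5) = 0*(-5) = 0)
I² = 0² = 0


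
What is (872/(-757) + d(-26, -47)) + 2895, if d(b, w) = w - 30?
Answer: 2132354/757 ≈ 2816.8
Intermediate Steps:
d(b, w) = -30 + w
(872/(-757) + d(-26, -47)) + 2895 = (872/(-757) + (-30 - 47)) + 2895 = (872*(-1/757) - 77) + 2895 = (-872/757 - 77) + 2895 = -59161/757 + 2895 = 2132354/757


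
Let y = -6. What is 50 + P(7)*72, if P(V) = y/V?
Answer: -82/7 ≈ -11.714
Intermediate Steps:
P(V) = -6/V
50 + P(7)*72 = 50 - 6/7*72 = 50 - 432/7 = -82/7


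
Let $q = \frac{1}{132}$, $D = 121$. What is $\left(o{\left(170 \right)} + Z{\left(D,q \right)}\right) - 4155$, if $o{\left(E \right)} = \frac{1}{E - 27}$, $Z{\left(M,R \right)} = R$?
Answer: $- \frac{7129955}{1716} \approx -4155.0$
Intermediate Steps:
$q = \frac{1}{132} \approx 0.0075758$
$o{\left(E \right)} = \frac{1}{-27 + E}$
$\left(o{\left(170 \right)} + Z{\left(D,q \right)}\right) - 4155 = \left(\frac{1}{-27 + 170} + \frac{1}{132}\right) - 4155 = \left(\frac{1}{143} + \frac{1}{132}\right) - 4155 = \frac{25}{1716} - 4155 = - \frac{7129955}{1716}$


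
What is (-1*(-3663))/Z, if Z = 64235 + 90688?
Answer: 1221/51641 ≈ 0.023644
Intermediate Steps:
Z = 154923
(-1*(-3663))/Z = -1*(-3663)/154923 = 3663*(1/154923) = 1221/51641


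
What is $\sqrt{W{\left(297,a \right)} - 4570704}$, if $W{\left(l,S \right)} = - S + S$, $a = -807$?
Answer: $12 i \sqrt{31741} \approx 2137.9 i$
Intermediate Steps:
$W{\left(l,S \right)} = 0$
$\sqrt{W{\left(297,a \right)} - 4570704} = \sqrt{0 - 4570704} = \sqrt{-4570704} = 12 i \sqrt{31741}$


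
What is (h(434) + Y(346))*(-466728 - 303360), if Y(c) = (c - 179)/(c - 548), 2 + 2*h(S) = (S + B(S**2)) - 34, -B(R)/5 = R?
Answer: 36609886873956/101 ≈ 3.6247e+11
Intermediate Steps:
B(R) = -5*R
h(S) = -18 + S/2 - 5*S**2/2 (h(S) = -1 + ((S - 5*S**2) - 34)/2 = -1 + (-34 + S - 5*S**2)/2 = -1 + (-17 + S/2 - 5*S**2/2) = -18 + S/2 - 5*S**2/2)
Y(c) = (-179 + c)/(-548 + c)
(h(434) + Y(346))*(-466728 - 303360) = ((-18 + (1/2)*434 - 5/2*434**2) + (-179 + 346)/(-548 + 346))*(-466728 - 303360) = ((-18 + 217 - 5/2*188356) + 167/(-202))*(-770088) = ((-18 + 217 - 470890) - 1/202*167)*(-770088) = (-470691 - 167/202)*(-770088) = -95079749/202*(-770088) = 36609886873956/101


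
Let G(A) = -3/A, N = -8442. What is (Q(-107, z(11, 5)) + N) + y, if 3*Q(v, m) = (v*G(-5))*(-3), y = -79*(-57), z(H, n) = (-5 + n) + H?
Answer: -19374/5 ≈ -3874.8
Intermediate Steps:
z(H, n) = -5 + H + n
y = 4503
Q(v, m) = -3*v/5 (Q(v, m) = ((v*(-3/(-5)))*(-3))/3 = ((v*(-3*(-1/5)))*(-3))/3 = ((v*(3/5))*(-3))/3 = ((3*v/5)*(-3))/3 = (-9*v/5)/3 = -3*v/5)
(Q(-107, z(11, 5)) + N) + y = (-3/5*(-107) - 8442) + 4503 = (321/5 - 8442) + 4503 = -41889/5 + 4503 = -19374/5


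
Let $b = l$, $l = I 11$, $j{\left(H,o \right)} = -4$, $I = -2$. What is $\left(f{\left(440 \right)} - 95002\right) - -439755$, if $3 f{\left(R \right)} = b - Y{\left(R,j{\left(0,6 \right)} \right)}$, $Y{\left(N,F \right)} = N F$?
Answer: $\frac{1035997}{3} \approx 3.4533 \cdot 10^{5}$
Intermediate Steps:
$l = -22$ ($l = \left(-2\right) 11 = -22$)
$Y{\left(N,F \right)} = F N$
$b = -22$
$f{\left(R \right)} = - \frac{22}{3} + \frac{4 R}{3}$ ($f{\left(R \right)} = \frac{-22 - - 4 R}{3} = \frac{-22 + 4 R}{3} = - \frac{22}{3} + \frac{4 R}{3}$)
$\left(f{\left(440 \right)} - 95002\right) - -439755 = \left(\left(- \frac{22}{3} + \frac{4}{3} \cdot 440\right) - 95002\right) - -439755 = \left(\left(- \frac{22}{3} + \frac{1760}{3}\right) - 95002\right) + 439755 = \left(\frac{1738}{3} - 95002\right) + 439755 = - \frac{283268}{3} + 439755 = \frac{1035997}{3}$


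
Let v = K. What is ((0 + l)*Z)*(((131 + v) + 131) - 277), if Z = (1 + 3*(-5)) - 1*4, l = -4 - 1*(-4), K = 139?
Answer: 0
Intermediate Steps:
l = 0 (l = -4 + 4 = 0)
v = 139
Z = -18 (Z = (1 - 15) - 4 = -14 - 4 = -18)
((0 + l)*Z)*(((131 + v) + 131) - 277) = ((0 + 0)*(-18))*(((131 + 139) + 131) - 277) = (0*(-18))*((270 + 131) - 277) = 0*(401 - 277) = 0*124 = 0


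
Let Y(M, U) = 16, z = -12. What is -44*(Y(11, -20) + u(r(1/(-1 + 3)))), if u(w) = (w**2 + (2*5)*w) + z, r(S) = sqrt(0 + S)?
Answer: -198 - 220*sqrt(2) ≈ -509.13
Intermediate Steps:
r(S) = sqrt(S)
u(w) = -12 + w**2 + 10*w (u(w) = (w**2 + (2*5)*w) - 12 = (w**2 + 10*w) - 12 = -12 + w**2 + 10*w)
-44*(Y(11, -20) + u(r(1/(-1 + 3)))) = -44*(16 + (-12 + (sqrt(1/(-1 + 3)))**2 + 10*sqrt(1/(-1 + 3)))) = -44*(16 + (-12 + (sqrt(1/2))**2 + 10*sqrt(1/2))) = -44*(16 + (-12 + (sqrt(2)/2)**2 + 10*(sqrt(2)/2))) = -44*(16 + (-12 + 1/2 + 5*sqrt(2))) = -44*(16 + (-23/2 + 5*sqrt(2))) = -44*(9/2 + 5*sqrt(2)) = -198 - 220*sqrt(2)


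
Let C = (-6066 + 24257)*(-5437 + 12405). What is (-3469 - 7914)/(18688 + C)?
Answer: -11383/126773576 ≈ -8.9790e-5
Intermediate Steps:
C = 126754888 (C = 18191*6968 = 126754888)
(-3469 - 7914)/(18688 + C) = (-3469 - 7914)/(18688 + 126754888) = -11383/126773576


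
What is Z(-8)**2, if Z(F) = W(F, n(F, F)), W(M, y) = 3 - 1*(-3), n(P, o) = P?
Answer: 36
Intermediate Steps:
W(M, y) = 6 (W(M, y) = 3 + 3 = 6)
Z(F) = 6
Z(-8)**2 = 6**2 = 36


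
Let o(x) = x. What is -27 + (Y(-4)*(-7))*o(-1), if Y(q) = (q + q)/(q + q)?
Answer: -20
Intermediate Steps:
Y(q) = 1 (Y(q) = (2*q)/((2*q)) = (2*q)*(1/(2*q)) = 1)
-27 + (Y(-4)*(-7))*o(-1) = -27 + (1*(-7))*(-1) = -27 - 7*(-1) = -27 + 7 = -20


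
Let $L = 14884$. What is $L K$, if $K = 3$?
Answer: $44652$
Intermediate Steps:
$L K = 14884 \cdot 3 = 44652$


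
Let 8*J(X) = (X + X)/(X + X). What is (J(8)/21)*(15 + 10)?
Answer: 25/168 ≈ 0.14881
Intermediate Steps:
J(X) = ⅛ (J(X) = ((X + X)/(X + X))/8 = ((2*X)/((2*X)))/8 = ((2*X)*(1/(2*X)))/8 = (⅛)*1 = ⅛)
(J(8)/21)*(15 + 10) = ((⅛)/21)*(15 + 10) = ((⅛)*(1/21))*25 = (1/168)*25 = 25/168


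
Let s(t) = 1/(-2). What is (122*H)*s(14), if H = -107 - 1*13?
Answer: 7320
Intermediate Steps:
s(t) = -½
H = -120 (H = -107 - 13 = -120)
(122*H)*s(14) = (122*(-120))*(-½) = -14640*(-½) = 7320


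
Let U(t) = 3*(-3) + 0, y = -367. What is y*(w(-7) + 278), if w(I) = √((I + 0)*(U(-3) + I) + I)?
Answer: -102026 - 367*√105 ≈ -1.0579e+5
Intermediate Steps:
U(t) = -9 (U(t) = -9 + 0 = -9)
w(I) = √(I + I*(-9 + I)) (w(I) = √((I + 0)*(-9 + I) + I) = √(I*(-9 + I) + I) = √(I + I*(-9 + I)))
y*(w(-7) + 278) = -367*(√(-7*(-8 - 7)) + 278) = -367*(√(-7*(-15)) + 278) = -367*(√105 + 278) = -367*(278 + √105) = -102026 - 367*√105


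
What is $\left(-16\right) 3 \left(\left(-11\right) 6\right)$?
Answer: $3168$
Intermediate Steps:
$\left(-16\right) 3 \left(\left(-11\right) 6\right) = \left(-48\right) \left(-66\right) = 3168$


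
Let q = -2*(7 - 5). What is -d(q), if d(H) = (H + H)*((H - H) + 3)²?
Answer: 72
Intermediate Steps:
q = -4 (q = -2*2 = -4)
d(H) = 18*H (d(H) = (2*H)*(0 + 3)² = (2*H)*3² = (2*H)*9 = 18*H)
-d(q) = -18*(-4) = -1*(-72) = 72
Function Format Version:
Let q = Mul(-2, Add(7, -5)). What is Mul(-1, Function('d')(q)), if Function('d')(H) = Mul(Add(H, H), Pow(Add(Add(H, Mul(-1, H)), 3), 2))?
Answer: 72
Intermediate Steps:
q = -4 (q = Mul(-2, 2) = -4)
Function('d')(H) = Mul(18, H) (Function('d')(H) = Mul(Mul(2, H), Pow(Add(0, 3), 2)) = Mul(Mul(2, H), Pow(3, 2)) = Mul(Mul(2, H), 9) = Mul(18, H))
Mul(-1, Function('d')(q)) = Mul(-1, Mul(18, -4)) = Mul(-1, -72) = 72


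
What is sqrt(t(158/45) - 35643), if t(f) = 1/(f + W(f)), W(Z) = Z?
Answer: I*sqrt(889788297)/158 ≈ 188.79*I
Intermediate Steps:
t(f) = 1/(2*f) (t(f) = 1/(f + f) = 1/(2*f))
sqrt(t(158/45) - 35643) = sqrt(1/(2*((158/45))) - 35643) = sqrt(1/(2*((158*(1/45)))) - 35643) = sqrt(1/(2*(158/45)) - 35643) = sqrt((1/2)*(45/158) - 35643) = sqrt(45/316 - 35643) = sqrt(-11263143/316) = I*sqrt(889788297)/158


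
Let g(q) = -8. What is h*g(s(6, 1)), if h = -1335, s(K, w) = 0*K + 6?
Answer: 10680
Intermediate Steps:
s(K, w) = 6 (s(K, w) = 0 + 6 = 6)
h*g(s(6, 1)) = -1335*(-8) = 10680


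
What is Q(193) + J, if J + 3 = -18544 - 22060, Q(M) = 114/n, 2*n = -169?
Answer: -6862811/169 ≈ -40608.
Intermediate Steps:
n = -169/2 (n = (½)*(-169) = -169/2 ≈ -84.500)
Q(M) = -228/169 (Q(M) = 114/(-169/2) = 114*(-2/169) = -228/169)
J = -40607 (J = -3 + (-18544 - 22060) = -3 - 40604 = -40607)
Q(193) + J = -228/169 - 40607 = -6862811/169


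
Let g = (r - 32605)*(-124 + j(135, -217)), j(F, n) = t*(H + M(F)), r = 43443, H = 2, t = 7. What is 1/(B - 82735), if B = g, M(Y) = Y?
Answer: 1/8966995 ≈ 1.1152e-7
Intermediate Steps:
j(F, n) = 14 + 7*F (j(F, n) = 7*(2 + F) = 14 + 7*F)
g = 9049730 (g = (43443 - 32605)*(-124 + (14 + 7*135)) = 10838*(-124 + (14 + 945)) = 10838*(-124 + 959) = 10838*835 = 9049730)
B = 9049730
1/(B - 82735) = 1/(9049730 - 82735) = 1/8966995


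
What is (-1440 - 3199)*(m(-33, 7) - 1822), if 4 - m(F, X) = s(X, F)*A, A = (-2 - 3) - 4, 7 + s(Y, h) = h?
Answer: 10103742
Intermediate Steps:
s(Y, h) = -7 + h
A = -9 (A = -5 - 4 = -9)
m(F, X) = -59 + 9*F (m(F, X) = 4 - (-7 + F)*(-9) = 4 - (63 - 9*F) = 4 + (-63 + 9*F) = -59 + 9*F)
(-1440 - 3199)*(m(-33, 7) - 1822) = (-1440 - 3199)*((-59 + 9*(-33)) - 1822) = -4639*((-59 - 297) - 1822) = -4639*(-356 - 1822) = -4639*(-2178) = 10103742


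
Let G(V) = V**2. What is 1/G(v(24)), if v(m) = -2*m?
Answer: 1/2304 ≈ 0.00043403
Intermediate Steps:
1/G(v(24)) = 1/((-2*24)**2) = 1/((-48)**2) = 1/2304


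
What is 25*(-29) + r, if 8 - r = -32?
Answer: -685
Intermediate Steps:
r = 40 (r = 8 - 1*(-32) = 8 + 32 = 40)
25*(-29) + r = 25*(-29) + 40 = -725 + 40 = -685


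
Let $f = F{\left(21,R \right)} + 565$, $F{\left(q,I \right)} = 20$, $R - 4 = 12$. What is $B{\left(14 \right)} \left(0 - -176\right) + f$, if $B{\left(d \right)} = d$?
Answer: $3049$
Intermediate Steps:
$R = 16$ ($R = 4 + 12 = 16$)
$f = 585$ ($f = 20 + 565 = 585$)
$B{\left(14 \right)} \left(0 - -176\right) + f = 14 \left(0 - -176\right) + 585 = 14 \left(0 + 176\right) + 585 = 14 \cdot 176 + 585 = 2464 + 585 = 3049$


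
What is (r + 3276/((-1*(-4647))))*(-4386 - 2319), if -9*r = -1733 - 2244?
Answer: -4596799745/1549 ≈ -2.9676e+6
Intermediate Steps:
r = 3977/9 (r = -(-1733 - 2244)/9 = -⅑*(-3977) = 3977/9 ≈ 441.89)
(r + 3276/((-1*(-4647))))*(-4386 - 2319) = (3977/9 + 3276/((-1*(-4647))))*(-4386 - 2319) = (3977/9 + 3276/4647)*(-6705) = (3977/9 + 3276*(1/4647))*(-6705) = (3977/9 + 1092/1549)*(-6705) = (6170201/13941)*(-6705) = -4596799745/1549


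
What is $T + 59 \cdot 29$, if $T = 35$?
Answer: $1746$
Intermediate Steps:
$T + 59 \cdot 29 = 35 + 59 \cdot 29 = 35 + 1711 = 1746$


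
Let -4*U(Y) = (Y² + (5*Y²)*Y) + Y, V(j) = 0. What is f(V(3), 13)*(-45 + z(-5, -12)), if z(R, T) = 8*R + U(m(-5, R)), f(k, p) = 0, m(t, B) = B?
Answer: 0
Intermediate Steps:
U(Y) = -5*Y³/4 - Y/4 - Y²/4 (U(Y) = -((Y² + (5*Y²)*Y) + Y)/4 = -((Y² + 5*Y³) + Y)/4 = -(Y + Y² + 5*Y³)/4 = -5*Y³/4 - Y/4 - Y²/4)
z(R, T) = 8*R - R*(1 + R + 5*R²)/4
f(V(3), 13)*(-45 + z(-5, -12)) = 0*(-45 + (¼)*(-5)*(31 - 1*(-5) - 5*(-5)²)) = 0*(-45 + (¼)*(-5)*(31 + 5 - 5*25)) = 0*(-45 + (¼)*(-5)*(31 + 5 - 125)) = 0*(-45 + (¼)*(-5)*(-89)) = 0*(-45 + 445/4) = 0*(265/4) = 0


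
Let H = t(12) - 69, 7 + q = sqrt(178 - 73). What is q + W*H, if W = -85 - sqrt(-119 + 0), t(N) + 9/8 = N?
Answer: 39469/8 + sqrt(105) + 465*I*sqrt(119)/8 ≈ 4943.9 + 634.07*I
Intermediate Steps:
t(N) = -9/8 + N
q = -7 + sqrt(105) (q = -7 + sqrt(178 - 73) = -7 + sqrt(105) ≈ 3.2470)
W = -85 - I*sqrt(119) (W = -85 - sqrt(-119) = -85 - I*sqrt(119) ≈ -85.0 - 10.909*I)
H = -465/8 (H = (-9/8 + 12) - 69 = 87/8 - 69 = -465/8 ≈ -58.125)
q + W*H = (-7 + sqrt(105)) + (-85 - I*sqrt(119))*(-465/8) = (-7 + sqrt(105)) + (39525/8 + 465*I*sqrt(119)/8) = 39469/8 + sqrt(105) + 465*I*sqrt(119)/8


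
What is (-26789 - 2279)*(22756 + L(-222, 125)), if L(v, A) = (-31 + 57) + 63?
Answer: -664058460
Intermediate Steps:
L(v, A) = 89 (L(v, A) = 26 + 63 = 89)
(-26789 - 2279)*(22756 + L(-222, 125)) = (-26789 - 2279)*(22756 + 89) = -29068*22845 = -664058460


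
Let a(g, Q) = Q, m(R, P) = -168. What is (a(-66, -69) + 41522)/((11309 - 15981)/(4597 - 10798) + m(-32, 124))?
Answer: -257050053/1037096 ≈ -247.86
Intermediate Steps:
(a(-66, -69) + 41522)/((11309 - 15981)/(4597 - 10798) + m(-32, 124)) = (-69 + 41522)/((11309 - 15981)/(4597 - 10798) - 168) = 41453/(-4672/(-6201) - 168) = 41453/(-4672*(-1/6201) - 168) = 41453/(4672/6201 - 168) = 41453/(-1037096/6201) = 41453*(-6201/1037096) = -257050053/1037096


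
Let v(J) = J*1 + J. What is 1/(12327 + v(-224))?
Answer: 1/11879 ≈ 8.4182e-5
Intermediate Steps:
v(J) = 2*J (v(J) = J + J = 2*J)
1/(12327 + v(-224)) = 1/(12327 + 2*(-224)) = 1/(12327 - 448) = 1/11879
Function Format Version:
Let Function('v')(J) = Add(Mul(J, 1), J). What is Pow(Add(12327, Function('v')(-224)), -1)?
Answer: Rational(1, 11879) ≈ 8.4182e-5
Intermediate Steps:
Function('v')(J) = Mul(2, J) (Function('v')(J) = Add(J, J) = Mul(2, J))
Pow(Add(12327, Function('v')(-224)), -1) = Pow(Add(12327, Mul(2, -224)), -1) = Pow(Add(12327, -448), -1) = Pow(11879, -1) = Rational(1, 11879)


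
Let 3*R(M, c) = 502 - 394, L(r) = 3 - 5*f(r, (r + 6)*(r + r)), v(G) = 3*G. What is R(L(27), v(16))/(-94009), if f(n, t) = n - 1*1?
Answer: -36/94009 ≈ -0.00038294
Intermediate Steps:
f(n, t) = -1 + n (f(n, t) = n - 1 = -1 + n)
L(r) = 8 - 5*r (L(r) = 3 - 5*(-1 + r) = 3 + (5 - 5*r) = 8 - 5*r)
R(M, c) = 36 (R(M, c) = (502 - 394)/3 = (1/3)*108 = 36)
R(L(27), v(16))/(-94009) = 36/(-94009) = 36*(-1/94009) = -36/94009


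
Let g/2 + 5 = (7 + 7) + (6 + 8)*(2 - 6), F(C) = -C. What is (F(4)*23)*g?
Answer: 8648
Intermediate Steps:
g = -94 (g = -10 + 2*((7 + 7) + (6 + 8)*(2 - 6)) = -10 + 2*(14 + 14*(-4)) = -10 + 2*(14 - 56) = -10 + 2*(-42) = -10 - 84 = -94)
(F(4)*23)*g = (-1*4*23)*(-94) = -4*23*(-94) = -92*(-94) = 8648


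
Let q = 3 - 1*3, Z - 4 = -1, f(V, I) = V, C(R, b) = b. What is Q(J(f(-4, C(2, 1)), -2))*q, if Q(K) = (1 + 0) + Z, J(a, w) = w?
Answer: 0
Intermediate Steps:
Z = 3 (Z = 4 - 1 = 3)
Q(K) = 4 (Q(K) = (1 + 0) + 3 = 1 + 3 = 4)
q = 0 (q = 3 - 3 = 0)
Q(J(f(-4, C(2, 1)), -2))*q = 4*0 = 0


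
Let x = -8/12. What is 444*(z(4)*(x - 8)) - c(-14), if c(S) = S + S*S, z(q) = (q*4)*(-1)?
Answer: 61386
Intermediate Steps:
x = -⅔ (x = -8*1/12 = -⅔ ≈ -0.66667)
z(q) = -4*q (z(q) = (4*q)*(-1) = -4*q)
c(S) = S + S²
444*(z(4)*(x - 8)) - c(-14) = 444*((-4*4)*(-⅔ - 8)) - (-14)*(1 - 14) = 444*(-16*(-26/3)) - (-14)*(-13) = 444*(416/3) - 1*182 = 61568 - 182 = 61386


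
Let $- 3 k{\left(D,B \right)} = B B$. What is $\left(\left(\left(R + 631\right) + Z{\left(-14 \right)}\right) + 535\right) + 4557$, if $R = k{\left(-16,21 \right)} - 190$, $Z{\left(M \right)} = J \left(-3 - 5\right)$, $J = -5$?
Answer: $5426$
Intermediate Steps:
$k{\left(D,B \right)} = - \frac{B^{2}}{3}$ ($k{\left(D,B \right)} = - \frac{B B}{3} = - \frac{B^{2}}{3}$)
$Z{\left(M \right)} = 40$ ($Z{\left(M \right)} = - 5 \left(-3 - 5\right) = \left(-5\right) \left(-8\right) = 40$)
$R = -337$ ($R = - \frac{21^{2}}{3} - 190 = \left(- \frac{1}{3}\right) 441 - 190 = -147 - 190 = -337$)
$\left(\left(\left(R + 631\right) + Z{\left(-14 \right)}\right) + 535\right) + 4557 = \left(\left(\left(-337 + 631\right) + 40\right) + 535\right) + 4557 = \left(\left(294 + 40\right) + 535\right) + 4557 = \left(334 + 535\right) + 4557 = 869 + 4557 = 5426$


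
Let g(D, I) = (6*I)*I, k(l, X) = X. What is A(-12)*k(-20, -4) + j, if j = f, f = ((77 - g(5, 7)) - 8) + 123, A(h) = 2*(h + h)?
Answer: 90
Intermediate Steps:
A(h) = 4*h (A(h) = 2*(2*h) = 4*h)
g(D, I) = 6*I²
f = -102 (f = ((77 - 6*7²) - 8) + 123 = ((77 - 6*49) - 8) + 123 = ((77 - 1*294) - 8) + 123 = ((77 - 294) - 8) + 123 = (-217 - 8) + 123 = -225 + 123 = -102)
j = -102
A(-12)*k(-20, -4) + j = (4*(-12))*(-4) - 102 = -48*(-4) - 102 = 192 - 102 = 90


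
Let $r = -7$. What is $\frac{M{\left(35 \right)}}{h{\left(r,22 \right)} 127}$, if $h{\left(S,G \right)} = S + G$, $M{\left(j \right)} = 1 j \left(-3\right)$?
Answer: $- \frac{7}{127} \approx -0.055118$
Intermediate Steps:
$M{\left(j \right)} = - 3 j$ ($M{\left(j \right)} = j \left(-3\right) = - 3 j$)
$h{\left(S,G \right)} = G + S$
$\frac{M{\left(35 \right)}}{h{\left(r,22 \right)} 127} = \frac{\left(-3\right) 35}{\left(22 - 7\right) 127} = - \frac{105}{15 \cdot 127} = - \frac{105}{1905} = \left(-105\right) \frac{1}{1905} = - \frac{7}{127}$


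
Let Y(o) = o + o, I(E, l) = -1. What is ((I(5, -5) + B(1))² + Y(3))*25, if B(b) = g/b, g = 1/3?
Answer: 1450/9 ≈ 161.11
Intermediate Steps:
g = ⅓ ≈ 0.33333
B(b) = 1/(3*b)
Y(o) = 2*o
((I(5, -5) + B(1))² + Y(3))*25 = ((-1 + (⅓)/1)² + 2*3)*25 = ((-1 + (⅓)*1)² + 6)*25 = ((-1 + ⅓)² + 6)*25 = ((-⅔)² + 6)*25 = (4/9 + 6)*25 = (58/9)*25 = 1450/9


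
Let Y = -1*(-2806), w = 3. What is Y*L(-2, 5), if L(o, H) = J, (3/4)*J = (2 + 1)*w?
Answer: 33672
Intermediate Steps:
J = 12 (J = 4*((2 + 1)*3)/3 = 4*(3*3)/3 = (4/3)*9 = 12)
L(o, H) = 12
Y = 2806
Y*L(-2, 5) = 2806*12 = 33672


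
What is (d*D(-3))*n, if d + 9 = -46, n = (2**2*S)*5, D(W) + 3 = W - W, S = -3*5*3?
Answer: -148500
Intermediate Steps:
S = -45 (S = -15*3 = -45)
D(W) = -3 (D(W) = -3 + (W - W) = -3 + 0 = -3)
n = -900 (n = (2**2*(-45))*5 = (4*(-45))*5 = -180*5 = -900)
d = -55 (d = -9 - 46 = -55)
(d*D(-3))*n = -55*(-3)*(-900) = 165*(-900) = -148500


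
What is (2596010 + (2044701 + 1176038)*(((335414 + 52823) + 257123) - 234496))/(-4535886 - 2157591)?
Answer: -63013728786/318737 ≈ -1.9770e+5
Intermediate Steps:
(2596010 + (2044701 + 1176038)*(((335414 + 52823) + 257123) - 234496))/(-4535886 - 2157591) = (2596010 + 3220739*((388237 + 257123) - 234496))/(-6693477) = (2596010 + 3220739*(645360 - 234496))*(-1/6693477) = (2596010 + 3220739*410864)*(-1/6693477) = (2596010 + 1323285708496)*(-1/6693477) = 1323288304506*(-1/6693477) = -63013728786/318737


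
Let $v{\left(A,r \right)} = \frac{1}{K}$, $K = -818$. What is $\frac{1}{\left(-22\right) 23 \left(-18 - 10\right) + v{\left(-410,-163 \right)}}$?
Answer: $\frac{818}{11589423} \approx 7.0582 \cdot 10^{-5}$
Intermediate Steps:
$v{\left(A,r \right)} = - \frac{1}{818}$ ($v{\left(A,r \right)} = \frac{1}{-818} = - \frac{1}{818}$)
$\frac{1}{\left(-22\right) 23 \left(-18 - 10\right) + v{\left(-410,-163 \right)}} = \frac{1}{\left(-22\right) 23 \left(-18 - 10\right) - \frac{1}{818}} = \frac{1}{\left(-506\right) \left(-28\right) - \frac{1}{818}} = \frac{1}{14168 - \frac{1}{818}} = \frac{1}{\frac{11589423}{818}} = \frac{818}{11589423}$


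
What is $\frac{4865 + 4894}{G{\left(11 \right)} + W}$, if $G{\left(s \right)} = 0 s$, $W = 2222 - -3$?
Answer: $\frac{9759}{2225} \approx 4.3861$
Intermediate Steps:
$W = 2225$ ($W = 2222 + \left(28 - 25\right) = 2222 + 3 = 2225$)
$G{\left(s \right)} = 0$
$\frac{4865 + 4894}{G{\left(11 \right)} + W} = \frac{4865 + 4894}{0 + 2225} = \frac{9759}{2225}$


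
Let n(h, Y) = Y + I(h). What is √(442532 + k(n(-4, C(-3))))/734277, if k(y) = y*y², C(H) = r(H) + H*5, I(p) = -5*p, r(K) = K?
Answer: 2*√110635/734277 ≈ 0.00090598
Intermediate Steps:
C(H) = 6*H (C(H) = H + H*5 = H + 5*H = 6*H)
n(h, Y) = Y - 5*h
k(y) = y³
√(442532 + k(n(-4, C(-3))))/734277 = √(442532 + (6*(-3) - 5*(-4))³)/734277 = √(442532 + (-18 + 20)³)*(1/734277) = √(442532 + 2³)*(1/734277) = √(442532 + 8)*(1/734277) = √442540*(1/734277) = (2*√110635)*(1/734277) = 2*√110635/734277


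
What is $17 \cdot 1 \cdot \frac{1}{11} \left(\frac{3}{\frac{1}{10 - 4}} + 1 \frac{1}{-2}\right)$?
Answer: $\frac{595}{22} \approx 27.045$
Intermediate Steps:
$17 \cdot 1 \cdot \frac{1}{11} \left(\frac{3}{\frac{1}{10 - 4}} + 1 \frac{1}{-2}\right) = 17 \cdot 1 \cdot \frac{1}{11} \left(\frac{3}{\frac{1}{6}} + 1 \left(- \frac{1}{2}\right)\right) = 17 \cdot \frac{1}{11} \left(3 \frac{1}{\frac{1}{6}} - \frac{1}{2}\right) = \frac{17 \left(3 \cdot 6 - \frac{1}{2}\right)}{11} = \frac{17 \left(18 - \frac{1}{2}\right)}{11} = \frac{17}{11} \cdot \frac{35}{2} = \frac{595}{22}$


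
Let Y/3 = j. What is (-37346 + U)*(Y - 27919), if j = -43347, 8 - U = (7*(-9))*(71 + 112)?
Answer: 4076789640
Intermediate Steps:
U = 11537 (U = 8 - 7*(-9)*(71 + 112) = 8 - (-63)*183 = 8 - 1*(-11529) = 8 + 11529 = 11537)
Y = -130041 (Y = 3*(-43347) = -130041)
(-37346 + U)*(Y - 27919) = (-37346 + 11537)*(-130041 - 27919) = -25809*(-157960) = 4076789640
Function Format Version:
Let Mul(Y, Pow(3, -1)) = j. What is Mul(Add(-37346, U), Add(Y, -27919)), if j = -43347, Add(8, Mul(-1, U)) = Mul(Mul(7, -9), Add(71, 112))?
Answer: 4076789640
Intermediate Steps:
U = 11537 (U = Add(8, Mul(-1, Mul(Mul(7, -9), Add(71, 112)))) = Add(8, Mul(-1, Mul(-63, 183))) = Add(8, Mul(-1, -11529)) = Add(8, 11529) = 11537)
Y = -130041 (Y = Mul(3, -43347) = -130041)
Mul(Add(-37346, U), Add(Y, -27919)) = Mul(Add(-37346, 11537), Add(-130041, -27919)) = Mul(-25809, -157960) = 4076789640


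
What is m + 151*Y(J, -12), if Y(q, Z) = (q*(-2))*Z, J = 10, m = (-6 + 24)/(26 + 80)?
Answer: 1920729/53 ≈ 36240.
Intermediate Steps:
m = 9/53 (m = 18/106 = 18*(1/106) = 9/53 ≈ 0.16981)
Y(q, Z) = -2*Z*q (Y(q, Z) = (-2*q)*Z = -2*Z*q)
m + 151*Y(J, -12) = 9/53 + 151*(-2*(-12)*10) = 9/53 + 151*240 = 9/53 + 36240 = 1920729/53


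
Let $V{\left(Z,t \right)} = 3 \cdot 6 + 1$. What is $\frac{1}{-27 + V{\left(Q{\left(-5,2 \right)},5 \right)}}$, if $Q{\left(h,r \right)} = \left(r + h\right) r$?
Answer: $- \frac{1}{8} \approx -0.125$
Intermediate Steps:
$Q{\left(h,r \right)} = r \left(h + r\right)$ ($Q{\left(h,r \right)} = \left(h + r\right) r = r \left(h + r\right)$)
$V{\left(Z,t \right)} = 19$ ($V{\left(Z,t \right)} = 18 + 1 = 19$)
$\frac{1}{-27 + V{\left(Q{\left(-5,2 \right)},5 \right)}} = \frac{1}{-27 + 19} = \frac{1}{-8} = - \frac{1}{8}$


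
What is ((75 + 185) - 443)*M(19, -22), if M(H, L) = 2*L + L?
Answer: 12078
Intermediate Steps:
M(H, L) = 3*L
((75 + 185) - 443)*M(19, -22) = ((75 + 185) - 443)*(3*(-22)) = (260 - 443)*(-66) = -183*(-66) = 12078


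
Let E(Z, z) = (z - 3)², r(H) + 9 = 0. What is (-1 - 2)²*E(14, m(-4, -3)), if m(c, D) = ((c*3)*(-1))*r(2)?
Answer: 110889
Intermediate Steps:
r(H) = -9 (r(H) = -9 + 0 = -9)
m(c, D) = 27*c (m(c, D) = ((c*3)*(-1))*(-9) = ((3*c)*(-1))*(-9) = -3*c*(-9) = 27*c)
E(Z, z) = (-3 + z)²
(-1 - 2)²*E(14, m(-4, -3)) = (-1 - 2)²*(-3 + 27*(-4))² = (-3)²*(-3 - 108)² = 9*(-111)² = 9*12321 = 110889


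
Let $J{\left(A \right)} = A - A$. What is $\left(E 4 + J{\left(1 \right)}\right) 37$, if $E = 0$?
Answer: $0$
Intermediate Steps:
$J{\left(A \right)} = 0$
$\left(E 4 + J{\left(1 \right)}\right) 37 = \left(0 \cdot 4 + 0\right) 37 = \left(0 + 0\right) 37 = 0 \cdot 37 = 0$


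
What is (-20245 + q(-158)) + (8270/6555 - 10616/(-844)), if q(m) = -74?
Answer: -5616833711/276621 ≈ -20305.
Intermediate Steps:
(-20245 + q(-158)) + (8270/6555 - 10616/(-844)) = (-20245 - 74) + (8270/6555 - 10616/(-844)) = -20319 + (8270*(1/6555) - 10616*(-1/844)) = -20319 + (1654/1311 + 2654/211) = -20319 + 3828388/276621 = -5616833711/276621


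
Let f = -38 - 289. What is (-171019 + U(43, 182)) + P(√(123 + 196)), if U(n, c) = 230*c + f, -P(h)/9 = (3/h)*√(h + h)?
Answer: -129486 - 27*√2*319^(¾)/319 ≈ -1.2950e+5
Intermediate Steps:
f = -327
P(h) = -27*√2/√h (P(h) = -9*3/h*√(h + h) = -9*3/h*√(2*h) = -9*3/h*√2*√h = -27*√2/√h)
U(n, c) = -327 + 230*c (U(n, c) = 230*c - 327 = -327 + 230*c)
(-171019 + U(43, 182)) + P(√(123 + 196)) = (-171019 + (-327 + 230*182)) - 27*√2/√(√(123 + 196)) = (-171019 + (-327 + 41860)) - 27*√2/√(√319) = (-171019 + 41533) - 27*√2*319^(¾)/319 = -129486 - 27*√2*319^(¾)/319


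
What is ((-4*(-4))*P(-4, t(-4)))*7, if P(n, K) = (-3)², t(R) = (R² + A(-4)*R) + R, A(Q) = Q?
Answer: 1008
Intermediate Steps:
t(R) = R² - 3*R (t(R) = (R² - 4*R) + R = R² - 3*R)
P(n, K) = 9
((-4*(-4))*P(-4, t(-4)))*7 = (-4*(-4)*9)*7 = (16*9)*7 = 144*7 = 1008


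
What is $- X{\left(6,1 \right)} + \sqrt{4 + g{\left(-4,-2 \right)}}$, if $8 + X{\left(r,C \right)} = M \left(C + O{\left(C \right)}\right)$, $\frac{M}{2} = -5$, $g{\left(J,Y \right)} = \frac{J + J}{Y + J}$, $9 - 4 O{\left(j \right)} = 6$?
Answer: $\frac{51}{2} + \frac{4 \sqrt{3}}{3} \approx 27.809$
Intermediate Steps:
$O{\left(j \right)} = \frac{3}{4}$ ($O{\left(j \right)} = \frac{9}{4} - \frac{3}{2} = \frac{3}{4}$)
$g{\left(J,Y \right)} = \frac{2 J}{J + Y}$
$M = -10$ ($M = 2 \left(-5\right) = -10$)
$X{\left(r,C \right)} = - \frac{31}{2} - 10 C$ ($X{\left(r,C \right)} = -8 - 10 \left(C + \frac{3}{4}\right) = -8 - 10 \left(\frac{3}{4} + C\right) = -8 - \left(\frac{15}{2} + 10 C\right) = - \frac{31}{2} - 10 C$)
$- X{\left(6,1 \right)} + \sqrt{4 + g{\left(-4,-2 \right)}} = - (- \frac{31}{2} - 10) + \sqrt{4 + 2 \left(-4\right) \frac{1}{-4 - 2}} = - (- \frac{31}{2} - 10) + \sqrt{4 + 2 \left(-4\right) \frac{1}{-6}} = \left(-1\right) \left(- \frac{51}{2}\right) + \sqrt{4 + 2 \left(-4\right) \left(- \frac{1}{6}\right)} = \frac{51}{2} + \sqrt{4 + \frac{4}{3}} = \frac{51}{2} + \sqrt{\frac{16}{3}} = \frac{51}{2} + \frac{4 \sqrt{3}}{3}$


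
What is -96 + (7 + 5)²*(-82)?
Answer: -11904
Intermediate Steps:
-96 + (7 + 5)²*(-82) = -96 + 12²*(-82) = -96 + 144*(-82) = -96 - 11808 = -11904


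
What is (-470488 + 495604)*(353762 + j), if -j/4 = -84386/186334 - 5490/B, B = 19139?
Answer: 15843336308975974344/1783123213 ≈ 8.8852e+9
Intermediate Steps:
j = 5276074628/1783123213 (j = -4*(-84386/186334 - 5490/19139) = -4*(-84386*1/186334 - 5490*1/19139) = -4*(-42193/93167 - 5490/19139) = -4*(-1319018657/1783123213) = 5276074628/1783123213 ≈ 2.9589)
(-470488 + 495604)*(353762 + j) = (-470488 + 495604)*(353762 + 5276074628/1783123213) = 25116*(630806510151934/1783123213) = 15843336308975974344/1783123213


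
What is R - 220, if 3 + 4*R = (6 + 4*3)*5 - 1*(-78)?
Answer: -715/4 ≈ -178.75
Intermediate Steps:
R = 165/4 (R = -3/4 + ((6 + 4*3)*5 - 1*(-78))/4 = -3/4 + ((6 + 12)*5 + 78)/4 = -3/4 + (18*5 + 78)/4 = -3/4 + (90 + 78)/4 = -3/4 + (1/4)*168 = -3/4 + 42 = 165/4 ≈ 41.250)
R - 220 = 165/4 - 220 = -715/4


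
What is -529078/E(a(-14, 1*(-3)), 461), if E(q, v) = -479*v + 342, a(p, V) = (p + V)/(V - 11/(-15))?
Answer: 529078/220477 ≈ 2.3997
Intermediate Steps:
a(p, V) = (V + p)/(11/15 + V) (a(p, V) = (V + p)/(V - 11*(-1/15)) = (V + p)/(V + 11/15) = (V + p)/(11/15 + V))
E(q, v) = 342 - 479*v
-529078/E(a(-14, 1*(-3)), 461) = -529078/(342 - 479*461) = -529078/(342 - 220819) = -529078/(-220477) = -529078*(-1/220477) = 529078/220477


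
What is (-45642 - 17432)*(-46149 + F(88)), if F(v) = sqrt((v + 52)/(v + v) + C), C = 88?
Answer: 2910802026 - 2867*sqrt(42977) ≈ 2.9102e+9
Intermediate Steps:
F(v) = sqrt(88 + (52 + v)/(2*v)) (F(v) = sqrt((v + 52)/(v + v) + 88) = sqrt((52 + v)/((2*v)) + 88) = sqrt((52 + v)*(1/(2*v)) + 88) = sqrt((52 + v)/(2*v) + 88) = sqrt(88 + (52 + v)/(2*v)))
(-45642 - 17432)*(-46149 + F(88)) = (-45642 - 17432)*(-46149 + sqrt(354 + 104/88)/2) = -63074*(-46149 + sqrt(354 + 104*(1/88))/2) = -63074*(-46149 + sqrt(354 + 13/11)/2) = -63074*(-46149 + sqrt(3907/11)/2) = -63074*(-46149 + (sqrt(42977)/11)/2) = -63074*(-46149 + sqrt(42977)/22) = 2910802026 - 2867*sqrt(42977)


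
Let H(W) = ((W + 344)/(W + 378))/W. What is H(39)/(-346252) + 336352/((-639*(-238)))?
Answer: 35074637710699/15859044145308 ≈ 2.2116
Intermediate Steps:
H(W) = (344 + W)/(W*(378 + W)) (H(W) = ((344 + W)/(378 + W))/W = (344 + W)/(W*(378 + W)))
H(39)/(-346252) + 336352/((-639*(-238))) = ((344 + 39)/(39*(378 + 39)))/(-346252) + 336352/((-639*(-238))) = ((1/39)*383/417)*(-1/346252) + 336352/152082 = ((1/39)*(1/417)*383)*(-1/346252) + 336352*(1/152082) = (383/16263)*(-1/346252) + 168176/76041 = -383/5631096276 + 168176/76041 = 35074637710699/15859044145308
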